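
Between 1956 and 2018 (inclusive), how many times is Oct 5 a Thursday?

Track Oct 5's weekday year by year (advancing +1, or +2 across a Feb 29):
  1956: Fri  1957: Sat (+1)  1958: Sun (+1)  1959: Mon (+1)  1960: Wed (+2)
  1961: Thu (+1) ✓  1962: Fri (+1)  1963: Sat (+1)  1964: Mon (+2)  1965: Tue (+1)
  1966: Wed (+1)  1967: Thu (+1) ✓  1968: Sat (+2)  1969: Sun (+1)  … (35 more years) …
  2005: Wed (+1)  2006: Thu (+1) ✓  2007: Fri (+1)  2008: Sun (+2)  2009: Mon (+1)
  2010: Tue (+1)  2011: Wed (+1)  2012: Fri (+2)  2013: Sat (+1)  2014: Sun (+1)
  2015: Mon (+1)  2016: Wed (+2)  2017: Thu (+1) ✓  2018: Fri (+1)
Thursday years: 1961, 1967, 1972, 1978, 1989, 1995, 2000, 2006, 2017 — 9 in total.

9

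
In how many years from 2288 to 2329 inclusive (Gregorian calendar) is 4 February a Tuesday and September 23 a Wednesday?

Check each year's weekday for 4 February and September 23:
  2288: Sat/Sun  2289: Mon/Mon  2290: Tue/Tue  2291: Wed/Wed  2292: Thu/Fri  2293: Sat/Sat  2294: Sun/Sun  2295: Mon/Mon  2296: Tue/Wed ✓  2297: Thu/Thu  2298: Fri/Fri  2299: Sat/Sat  2300: Sun/Sun  2301: Mon/Mon  …(14 more)…  2316: Fri/Sat  2317: Sun/Sun  2318: Mon/Mon  2319: Tue/Tue  2320: Wed/Thu  2321: Fri/Fri  2322: Sat/Sat  2323: Sun/Sun  2324: Mon/Tue  2325: Wed/Wed  2326: Thu/Thu  2327: Fri/Fri  2328: Sat/Sun  2329: Mon/Mon
Both conditions hold in: 2296, 2308 — 2.

2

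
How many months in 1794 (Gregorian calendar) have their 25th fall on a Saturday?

Check the 25th of each month of 1794: Jan 25: Sat, Feb 25: Tue, Mar 25: Tue, Apr 25: Fri, May 25: Sun, Jun 25: Wed, Jul 25: Fri, Aug 25: Mon, Sep 25: Thu, Oct 25: Sat, Nov 25: Tue, Dec 25: Thu.
Saturday occurs in January, October — 2 months.

2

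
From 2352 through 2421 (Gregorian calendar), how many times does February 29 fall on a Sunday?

2

Leap years in 2352–2421: 18 of them.
Feb 29 weekday advances by 5 (mod 7) from one leap year to the next four years later (or differs when a century non-leap intervenes).
Leap-day weekdays: 2352:Fri 2356:Wed 2360:Mon 2364:Sat 2368:Thu 2372:Tue 2376:Sun✓ 2380:Fri 2384:Wed 2388:Mon 2392:Sat 2396:Thu 2400:Tue 2404:Sun✓ 2408:Fri 2412:Wed 2416:Mon 2420:Sat
Sunday: 2376, 2404 → 2.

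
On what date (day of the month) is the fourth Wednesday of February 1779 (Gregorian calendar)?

24

February 1, 1779 is a Monday, so the first Wednesday is the 3rd.
The fourth Wednesday is 3 + 21 = 24.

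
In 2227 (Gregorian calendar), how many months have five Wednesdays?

A month of length L has five Wednesdays iff its first Wednesday is on day ≤ L−28 (so day 1–3 in a 31-day month, 1–2 in a 30-day month, day 1 in a leap February).
Checking each month of 2227: Jan starts Mon (31d) ✓; Feb starts Thu (28d); Mar starts Thu (31d); Apr starts Sun (30d); May starts Tue (31d) ✓; Jun starts Fri (30d); Jul starts Sun (31d); Aug starts Wed (31d) ✓; Sep starts Sat (30d); Oct starts Mon (31d) ✓; Nov starts Thu (30d); Dec starts Sat (31d).
Five-Wednesday months: January, May, August, October → 4.

4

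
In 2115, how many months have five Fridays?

A month of length L has five Fridays iff its first Friday is on day ≤ L−28 (so day 1–3 in a 31-day month, 1–2 in a 30-day month, day 1 in a leap February).
Checking each month of 2115: Jan starts Tue (31d); Feb starts Fri (28d); Mar starts Fri (31d) ✓; Apr starts Mon (30d); May starts Wed (31d) ✓; Jun starts Sat (30d); Jul starts Mon (31d); Aug starts Thu (31d) ✓; Sep starts Sun (30d); Oct starts Tue (31d); Nov starts Fri (30d) ✓; Dec starts Sun (31d).
Five-Friday months: March, May, August, November → 4.

4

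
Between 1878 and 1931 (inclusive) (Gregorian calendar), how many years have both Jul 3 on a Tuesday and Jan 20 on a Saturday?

Check each year's weekday for Jul 3 and Jan 20:
  1878: Wed/Sun  1879: Thu/Mon  1880: Sat/Tue  1881: Sun/Thu  1882: Mon/Fri  1883: Tue/Sat ✓  1884: Thu/Sun  1885: Fri/Tue  1886: Sat/Wed  1887: Sun/Thu  1888: Tue/Fri  1889: Wed/Sun  1890: Thu/Mon  1891: Fri/Tue  …(26 more)…  1918: Wed/Sun  1919: Thu/Mon  1920: Sat/Tue  1921: Sun/Thu  1922: Mon/Fri  1923: Tue/Sat ✓  1924: Thu/Sun  1925: Fri/Tue  1926: Sat/Wed  1927: Sun/Thu  1928: Tue/Fri  1929: Wed/Sun  1930: Thu/Mon  1931: Fri/Tue
Both conditions hold in: 1883, 1894, 1900, 1906, 1917, 1923 — 6.

6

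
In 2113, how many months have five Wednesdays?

4

A month of length L has five Wednesdays iff its first Wednesday is on day ≤ L−28 (so day 1–3 in a 31-day month, 1–2 in a 30-day month, day 1 in a leap February).
Checking each month of 2113: Jan starts Sun (31d); Feb starts Wed (28d); Mar starts Wed (31d) ✓; Apr starts Sat (30d); May starts Mon (31d) ✓; Jun starts Thu (30d); Jul starts Sat (31d); Aug starts Tue (31d) ✓; Sep starts Fri (30d); Oct starts Sun (31d); Nov starts Wed (30d) ✓; Dec starts Fri (31d).
Five-Wednesday months: March, May, August, November → 4.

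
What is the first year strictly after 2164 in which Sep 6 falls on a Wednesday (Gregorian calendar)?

2169

From one year to the next, a fixed date's weekday advances by 1, or by 2 when a Feb 29 lies between the two dates.
2164: September 6 is Thursday.
2165: Friday (+1)
2166: Saturday (+1)
2167: Sunday (+1)
2168: Tuesday (+2)
2169: Wednesday (+1)
Sep 6 falls on a Wednesday in 2169.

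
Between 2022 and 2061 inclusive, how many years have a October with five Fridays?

October has 31 days; it has five Fridays when Friday falls among the first (month-length − 28) days — i.e. when October 1 is one of Friday/Thursday/Wednesday.
October 1 by year: 2022:Sat 2023:Sun 2024:Tue 2025:Wed✓ 2026:Thu✓ 2027:Fri✓ 2028:Sun 2029:Mon 2030:Tue 2031:Wed✓ 2032:Fri✓ 2033:Sat 2034:Sun 2035:Mon 2036:Wed✓ …(10 more)… 2047:Tue 2048:Thu✓ 2049:Fri✓ 2050:Sat 2051:Sun 2052:Tue 2053:Wed✓ 2054:Thu✓ 2055:Fri✓ 2056:Sun 2057:Mon 2058:Tue 2059:Wed✓ 2060:Fri✓ 2061:Sat
Years with five Fridays: 2025, 2026, 2027, 2031, 2032, 2036, 2037, 2038, 2042, 2043, 2048, 2049, 2053, 2054, 2055, 2059, 2060 → 17.

17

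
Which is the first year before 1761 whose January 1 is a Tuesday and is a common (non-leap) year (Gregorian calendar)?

1754

Jan 1 advances by 2 weekdays after a leap year and by 1 after a common year.
1761: Jan 1 is Thursday.
1760: Tuesday (leap)
1759: Monday
1758: Sunday
1757: Saturday
1756: Thursday (leap)
1755: Wednesday
1754: Tuesday
1754 begins on a Tuesday and is a common year.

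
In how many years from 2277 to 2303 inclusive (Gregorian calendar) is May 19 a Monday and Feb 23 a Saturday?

1

Check each year's weekday for May 19 and Feb 23:
  2277: Sat/Fri  2278: Sun/Sat  2279: Mon/Sun  2280: Wed/Mon  2281: Thu/Wed  2282: Fri/Thu  2283: Sat/Fri  2284: Mon/Sat ✓  2285: Tue/Mon  2286: Wed/Tue  2287: Thu/Wed  2288: Sat/Thu  2289: Sun/Sat  2290: Mon/Sun  2291: Tue/Mon  2292: Thu/Tue  2293: Fri/Thu  2294: Sat/Fri  2295: Sun/Sat  2296: Tue/Sun  2297: Wed/Tue  2298: Thu/Wed  2299: Fri/Thu  2300: Sat/Fri  2301: Sun/Sat  2302: Mon/Sun  2303: Tue/Mon
Both conditions hold in: 2284 — 1.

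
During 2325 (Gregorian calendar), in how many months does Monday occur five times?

4

A month of length L has five Mondays iff its first Monday is on day ≤ L−28 (so day 1–3 in a 31-day month, 1–2 in a 30-day month, day 1 in a leap February).
Checking each month of 2325: Jan starts Thu (31d); Feb starts Sun (28d); Mar starts Sun (31d) ✓; Apr starts Wed (30d); May starts Fri (31d); Jun starts Mon (30d) ✓; Jul starts Wed (31d); Aug starts Sat (31d) ✓; Sep starts Tue (30d); Oct starts Thu (31d); Nov starts Sun (30d) ✓; Dec starts Tue (31d).
Five-Monday months: March, June, August, November → 4.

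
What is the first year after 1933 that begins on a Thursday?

1942

Jan 1 advances by 2 weekdays after a leap year and by 1 after a common year.
1933: Jan 1 is Sunday.
1934: Monday
1935: Tuesday
1936: Wednesday (leap)
1937: Friday
1938: Saturday
1939: Sunday
1940: Monday (leap)
1941: Wednesday
1942: Thursday
1942 begins on a Thursday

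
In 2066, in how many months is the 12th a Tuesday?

2

Check the 12th of each month of 2066: Jan 12: Tue, Feb 12: Fri, Mar 12: Fri, Apr 12: Mon, May 12: Wed, Jun 12: Sat, Jul 12: Mon, Aug 12: Thu, Sep 12: Sun, Oct 12: Tue, Nov 12: Fri, Dec 12: Sun.
Tuesday occurs in January, October — 2 months.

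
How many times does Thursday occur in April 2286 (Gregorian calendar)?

April 2286 has 30 days and begins on Thursday.
The first Thursday is April 1.
Thursdays fall on 1, 8, 15, 22, 29 — that's 5.

5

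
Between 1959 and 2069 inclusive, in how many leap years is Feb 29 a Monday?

4

Leap years in 1959–2069: 28 of them.
Feb 29 weekday advances by 5 (mod 7) from one leap year to the next four years later (or differs when a century non-leap intervenes).
Leap-day weekdays: 1960:Mon✓ 1964:Sat 1968:Thu 1972:Tue 1976:Sun 1980:Fri 1984:Wed 1988:Mon✓ 1992:Sat 1996:Thu 2000:Tue 2004:Sun 2008:Fri 2012:Wed 2016:Mon✓ 2020:Sat 2024:Thu 2028:Tue 2032:Sun 2036:Fri 2040:Wed 2044:Mon✓ 2048:Sat 2052:Thu 2056:Tue 2060:Sun 2064:Fri 2068:Wed
Monday: 1960, 1988, 2016, 2044 → 4.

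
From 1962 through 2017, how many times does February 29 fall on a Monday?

Leap years in 1962–2017: 14 of them.
Feb 29 weekday advances by 5 (mod 7) from one leap year to the next four years later (or differs when a century non-leap intervenes).
Leap-day weekdays: 1964:Sat 1968:Thu 1972:Tue 1976:Sun 1980:Fri 1984:Wed 1988:Mon✓ 1992:Sat 1996:Thu 2000:Tue 2004:Sun 2008:Fri 2012:Wed 2016:Mon✓
Monday: 1988, 2016 → 2.

2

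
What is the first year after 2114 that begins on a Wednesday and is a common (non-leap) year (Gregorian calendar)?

2121

Jan 1 advances by 2 weekdays after a leap year and by 1 after a common year.
2114: Jan 1 is Monday.
2115: Tuesday
2116: Wednesday (leap)
2117: Friday
2118: Saturday
2119: Sunday
2120: Monday (leap)
2121: Wednesday
2121 begins on a Wednesday and is a common year.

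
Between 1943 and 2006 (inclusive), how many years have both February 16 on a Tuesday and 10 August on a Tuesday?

7

Check each year's weekday for February 16 and 10 August:
  1943: Tue/Tue ✓  1944: Wed/Thu  1945: Fri/Fri  1946: Sat/Sat  1947: Sun/Sun  1948: Mon/Tue  1949: Wed/Wed  1950: Thu/Thu  1951: Fri/Fri  1952: Sat/Sun  1953: Mon/Mon  1954: Tue/Tue ✓  1955: Wed/Wed  1956: Thu/Fri  …(36 more)…  1993: Tue/Tue ✓  1994: Wed/Wed  1995: Thu/Thu  1996: Fri/Sat  1997: Sun/Sun  1998: Mon/Mon  1999: Tue/Tue ✓  2000: Wed/Thu  2001: Fri/Fri  2002: Sat/Sat  2003: Sun/Sun  2004: Mon/Tue  2005: Wed/Wed  2006: Thu/Thu
Both conditions hold in: 1943, 1954, 1965, 1971, 1982, 1993, 1999 — 7.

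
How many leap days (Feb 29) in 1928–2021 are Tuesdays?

3

Leap years in 1928–2021: 24 of them.
Feb 29 weekday advances by 5 (mod 7) from one leap year to the next four years later (or differs when a century non-leap intervenes).
Leap-day weekdays: 1928:Wed 1932:Mon 1936:Sat 1940:Thu 1944:Tue✓ 1948:Sun 1952:Fri 1956:Wed 1960:Mon 1964:Sat 1968:Thu 1972:Tue✓ 1976:Sun 1980:Fri 1984:Wed 1988:Mon 1992:Sat 1996:Thu 2000:Tue✓ 2004:Sun 2008:Fri 2012:Wed 2016:Mon 2020:Sat
Tuesday: 1944, 1972, 2000 → 3.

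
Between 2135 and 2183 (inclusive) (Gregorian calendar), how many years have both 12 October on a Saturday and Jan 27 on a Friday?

Check each year's weekday for 12 October and Jan 27:
  2135: Wed/Thu  2136: Fri/Fri  2137: Sat/Sun  2138: Sun/Mon  2139: Mon/Tue  2140: Wed/Wed  2141: Thu/Fri  2142: Fri/Sat  2143: Sat/Sun  2144: Mon/Mon  2145: Tue/Wed  2146: Wed/Thu  2147: Thu/Fri  2148: Sat/Sat  …(21 more)…  2170: Fri/Sat  2171: Sat/Sun  2172: Mon/Mon  2173: Tue/Wed  2174: Wed/Thu  2175: Thu/Fri  2176: Sat/Sat  2177: Sun/Mon  2178: Mon/Tue  2179: Tue/Wed  2180: Thu/Thu  2181: Fri/Sat  2182: Sat/Sun  2183: Sun/Mon
Both conditions hold in: no year — 0.

0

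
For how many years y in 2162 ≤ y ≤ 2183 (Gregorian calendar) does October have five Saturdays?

October has 31 days; it has five Saturdays when Saturday falls among the first (month-length − 28) days — i.e. when October 1 is one of Saturday/Friday/Thursday.
October 1 by year: 2162:Fri✓ 2163:Sat✓ 2164:Mon 2165:Tue 2166:Wed 2167:Thu✓ 2168:Sat✓ 2169:Sun 2170:Mon 2171:Tue 2172:Thu✓ 2173:Fri✓ 2174:Sat✓ 2175:Sun 2176:Tue 2177:Wed 2178:Thu✓ 2179:Fri✓ 2180:Sun 2181:Mon 2182:Tue 2183:Wed
Years with five Saturdays: 2162, 2163, 2167, 2168, 2172, 2173, 2174, 2178, 2179 → 9.

9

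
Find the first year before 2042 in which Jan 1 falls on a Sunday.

2040

Jan 1 advances by 2 weekdays after a leap year and by 1 after a common year.
2042: Jan 1 is Wednesday.
2041: Tuesday
2040: Sunday (leap)
2040 begins on a Sunday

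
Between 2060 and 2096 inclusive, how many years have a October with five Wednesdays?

October has 31 days; it has five Wednesdays when Wednesday falls among the first (month-length − 28) days — i.e. when October 1 is one of Wednesday/Tuesday/Monday.
October 1 by year: 2060:Fri 2061:Sat 2062:Sun 2063:Mon✓ 2064:Wed✓ 2065:Thu 2066:Fri 2067:Sat 2068:Mon✓ 2069:Tue✓ 2070:Wed✓ 2071:Thu 2072:Sat 2073:Sun 2074:Mon✓ …(7 more)… 2082:Thu 2083:Fri 2084:Sun 2085:Mon✓ 2086:Tue✓ 2087:Wed✓ 2088:Fri 2089:Sat 2090:Sun 2091:Mon✓ 2092:Wed✓ 2093:Thu 2094:Fri 2095:Sat 2096:Mon✓
Years with five Wednesdays: 2063, 2064, 2068, 2069, 2070, 2074, 2075, 2080, 2081, 2085, 2086, 2087, 2091, 2092, 2096 → 15.

15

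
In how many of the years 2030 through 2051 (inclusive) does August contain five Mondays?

August has 31 days; it has five Mondays when Monday falls among the first (month-length − 28) days — i.e. when August 1 is one of Monday/Sunday/Saturday.
August 1 by year: 2030:Thu 2031:Fri 2032:Sun✓ 2033:Mon✓ 2034:Tue 2035:Wed 2036:Fri 2037:Sat✓ 2038:Sun✓ 2039:Mon✓ 2040:Wed 2041:Thu 2042:Fri 2043:Sat✓ 2044:Mon✓ 2045:Tue 2046:Wed 2047:Thu 2048:Sat✓ 2049:Sun✓ 2050:Mon✓ 2051:Tue
Years with five Mondays: 2032, 2033, 2037, 2038, 2039, 2043, 2044, 2048, 2049, 2050 → 10.

10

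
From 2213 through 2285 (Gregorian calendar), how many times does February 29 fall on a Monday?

2

Leap years in 2213–2285: 18 of them.
Feb 29 weekday advances by 5 (mod 7) from one leap year to the next four years later (or differs when a century non-leap intervenes).
Leap-day weekdays: 2216:Thu 2220:Tue 2224:Sun 2228:Fri 2232:Wed 2236:Mon✓ 2240:Sat 2244:Thu 2248:Tue 2252:Sun 2256:Fri 2260:Wed 2264:Mon✓ 2268:Sat 2272:Thu 2276:Tue 2280:Sun 2284:Fri
Monday: 2236, 2264 → 2.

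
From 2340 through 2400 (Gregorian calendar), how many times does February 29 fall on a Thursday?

3

Leap years in 2340–2400: 16 of them.
Feb 29 weekday advances by 5 (mod 7) from one leap year to the next four years later (or differs when a century non-leap intervenes).
Leap-day weekdays: 2340:Thu✓ 2344:Tue 2348:Sun 2352:Fri 2356:Wed 2360:Mon 2364:Sat 2368:Thu✓ 2372:Tue 2376:Sun 2380:Fri 2384:Wed 2388:Mon 2392:Sat 2396:Thu✓ 2400:Tue
Thursday: 2340, 2368, 2396 → 3.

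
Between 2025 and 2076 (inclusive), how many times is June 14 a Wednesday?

7

Track June 14's weekday year by year (advancing +1, or +2 across a Feb 29):
  2025: Sat  2026: Sun (+1)  2027: Mon (+1)  2028: Wed (+2) ✓  2029: Thu (+1)
  2030: Fri (+1)  2031: Sat (+1)  2032: Mon (+2)  2033: Tue (+1)  2034: Wed (+1) ✓
  2035: Thu (+1)  2036: Sat (+2)  2037: Sun (+1)  2038: Mon (+1)  … (24 more years) …
  2063: Thu (+1)  2064: Sat (+2)  2065: Sun (+1)  2066: Mon (+1)  2067: Tue (+1)
  2068: Thu (+2)  2069: Fri (+1)  2070: Sat (+1)  2071: Sun (+1)  2072: Tue (+2)
  2073: Wed (+1) ✓  2074: Thu (+1)  2075: Fri (+1)  2076: Sun (+2)
Wednesday years: 2028, 2034, 2045, 2051, 2056, 2062, 2073 — 7 in total.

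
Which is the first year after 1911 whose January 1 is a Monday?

Jan 1 advances by 2 weekdays after a leap year and by 1 after a common year.
1911: Jan 1 is Sunday.
1912: Monday (leap)
1912 begins on a Monday

1912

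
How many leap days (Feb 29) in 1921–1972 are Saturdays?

Leap years in 1921–1972: 13 of them.
Feb 29 weekday advances by 5 (mod 7) from one leap year to the next four years later (or differs when a century non-leap intervenes).
Leap-day weekdays: 1924:Fri 1928:Wed 1932:Mon 1936:Sat✓ 1940:Thu 1944:Tue 1948:Sun 1952:Fri 1956:Wed 1960:Mon 1964:Sat✓ 1968:Thu 1972:Tue
Saturday: 1936, 1964 → 2.

2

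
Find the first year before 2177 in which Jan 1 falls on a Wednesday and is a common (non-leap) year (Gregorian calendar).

Jan 1 advances by 2 weekdays after a leap year and by 1 after a common year.
2177: Jan 1 is Wednesday.
2176: Monday (leap)
2175: Sunday
2174: Saturday
2173: Friday
2172: Wednesday (leap)
2171: Tuesday
2170: Monday
2169: Sunday
2168: Friday (leap)
2167: Thursday
2166: Wednesday
2166 begins on a Wednesday and is a common year.

2166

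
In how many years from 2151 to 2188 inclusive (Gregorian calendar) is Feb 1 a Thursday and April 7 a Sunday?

1

Check each year's weekday for Feb 1 and April 7:
  2151: Mon/Wed  2152: Tue/Fri  2153: Thu/Sat  2154: Fri/Sun  2155: Sat/Mon  2156: Sun/Wed  2157: Tue/Thu  2158: Wed/Fri  2159: Thu/Sat  2160: Fri/Mon  2161: Sun/Tue  2162: Mon/Wed  2163: Tue/Thu  2164: Wed/Sat  …(10 more)…  2175: Wed/Fri  2176: Thu/Sun ✓  2177: Sat/Mon  2178: Sun/Tue  2179: Mon/Wed  2180: Tue/Fri  2181: Thu/Sat  2182: Fri/Sun  2183: Sat/Mon  2184: Sun/Wed  2185: Tue/Thu  2186: Wed/Fri  2187: Thu/Sat  2188: Fri/Mon
Both conditions hold in: 2176 — 1.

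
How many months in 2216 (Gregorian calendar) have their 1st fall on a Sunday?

2

Check the 1st of each month of 2216: Jan 1: Mon, Feb 1: Thu, Mar 1: Fri, Apr 1: Mon, May 1: Wed, Jun 1: Sat, Jul 1: Mon, Aug 1: Thu, Sep 1: Sun, Oct 1: Tue, Nov 1: Fri, Dec 1: Sun.
Sunday occurs in September, December — 2 months.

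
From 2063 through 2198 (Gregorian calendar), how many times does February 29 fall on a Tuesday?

4

Leap years in 2063–2198: 33 of them.
Feb 29 weekday advances by 5 (mod 7) from one leap year to the next four years later (or differs when a century non-leap intervenes).
Leap-day weekdays: 2064:Fri 2068:Wed 2072:Mon 2076:Sat 2080:Thu 2084:Tue✓ 2088:Sun 2092:Fri 2096:Wed 2104:Fri 2108:Wed 2112:Mon 2116:Sat …(7 more)… 2148:Thu 2152:Tue✓ 2156:Sun 2160:Fri 2164:Wed 2168:Mon 2172:Sat 2176:Thu 2180:Tue✓ 2184:Sun 2188:Fri 2192:Wed 2196:Mon
Tuesday: 2084, 2124, 2152, 2180 → 4.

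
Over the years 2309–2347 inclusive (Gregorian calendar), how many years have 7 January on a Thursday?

6

Track 7 January's weekday year by year (advancing +1, or +2 across a Feb 29):
  2309: Thu ✓  2310: Fri (+1)  2311: Sat (+1)  2312: Sun (+1)  2313: Tue (+2)
  2314: Wed (+1)  2315: Thu (+1) ✓  2316: Fri (+1)  2317: Sun (+2)  2318: Mon (+1)
  2319: Tue (+1)  2320: Wed (+1)  2321: Fri (+2)  2322: Sat (+1)  … (11 more years) …
  2334: Sun (+1)  2335: Mon (+1)  2336: Tue (+1)  2337: Thu (+2) ✓  2338: Fri (+1)
  2339: Sat (+1)  2340: Sun (+1)  2341: Tue (+2)  2342: Wed (+1)  2343: Thu (+1) ✓
  2344: Fri (+1)  2345: Sun (+2)  2346: Mon (+1)  2347: Tue (+1)
Thursday years: 2309, 2315, 2326, 2332, 2337, 2343 — 6 in total.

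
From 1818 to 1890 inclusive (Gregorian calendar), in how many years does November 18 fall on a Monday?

10

Track November 18's weekday year by year (advancing +1, or +2 across a Feb 29):
  1818: Wed  1819: Thu (+1)  1820: Sat (+2)  1821: Sun (+1)  1822: Mon (+1) ✓
  1823: Tue (+1)  1824: Thu (+2)  1825: Fri (+1)  1826: Sat (+1)  1827: Sun (+1)
  1828: Tue (+2)  1829: Wed (+1)  1830: Thu (+1)  1831: Fri (+1)  … (45 more years) …
  1877: Sun (+1)  1878: Mon (+1) ✓  1879: Tue (+1)  1880: Thu (+2)  1881: Fri (+1)
  1882: Sat (+1)  1883: Sun (+1)  1884: Tue (+2)  1885: Wed (+1)  1886: Thu (+1)
  1887: Fri (+1)  1888: Sun (+2)  1889: Mon (+1) ✓  1890: Tue (+1)
Monday years: 1822, 1833, 1839, 1844, 1850, 1861, 1867, 1872, 1878, 1889 — 10 in total.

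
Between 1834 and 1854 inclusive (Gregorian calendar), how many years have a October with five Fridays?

9

October has 31 days; it has five Fridays when Friday falls among the first (month-length − 28) days — i.e. when October 1 is one of Friday/Thursday/Wednesday.
October 1 by year: 1834:Wed✓ 1835:Thu✓ 1836:Sat 1837:Sun 1838:Mon 1839:Tue 1840:Thu✓ 1841:Fri✓ 1842:Sat 1843:Sun 1844:Tue 1845:Wed✓ 1846:Thu✓ 1847:Fri✓ 1848:Sun 1849:Mon 1850:Tue 1851:Wed✓ 1852:Fri✓ 1853:Sat 1854:Sun
Years with five Fridays: 1834, 1835, 1840, 1841, 1845, 1846, 1847, 1851, 1852 → 9.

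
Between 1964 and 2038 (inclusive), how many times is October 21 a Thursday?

12

Track October 21's weekday year by year (advancing +1, or +2 across a Feb 29):
  1964: Wed  1965: Thu (+1) ✓  1966: Fri (+1)  1967: Sat (+1)  1968: Mon (+2)
  1969: Tue (+1)  1970: Wed (+1)  1971: Thu (+1) ✓  1972: Sat (+2)  1973: Sun (+1)
  1974: Mon (+1)  1975: Tue (+1)  1976: Thu (+2) ✓  1977: Fri (+1)  … (47 more years) …
  2025: Tue (+1)  2026: Wed (+1)  2027: Thu (+1) ✓  2028: Sat (+2)  2029: Sun (+1)
  2030: Mon (+1)  2031: Tue (+1)  2032: Thu (+2) ✓  2033: Fri (+1)  2034: Sat (+1)
  2035: Sun (+1)  2036: Tue (+2)  2037: Wed (+1)  2038: Thu (+1) ✓
Thursday years: 1965, 1971, 1976, 1982, 1993, 1999, 2004, 2010, 2021, 2027, 2032, 2038 — 12 in total.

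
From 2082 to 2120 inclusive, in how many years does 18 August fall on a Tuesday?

6

Track 18 August's weekday year by year (advancing +1, or +2 across a Feb 29):
  2082: Tue ✓  2083: Wed (+1)  2084: Fri (+2)  2085: Sat (+1)  2086: Sun (+1)
  2087: Mon (+1)  2088: Wed (+2)  2089: Thu (+1)  2090: Fri (+1)  2091: Sat (+1)
  2092: Mon (+2)  2093: Tue (+1) ✓  2094: Wed (+1)  2095: Thu (+1)  … (11 more years) …
  2107: Thu (+1)  2108: Sat (+2)  2109: Sun (+1)  2110: Mon (+1)  2111: Tue (+1) ✓
  2112: Thu (+2)  2113: Fri (+1)  2114: Sat (+1)  2115: Sun (+1)  2116: Tue (+2) ✓
  2117: Wed (+1)  2118: Thu (+1)  2119: Fri (+1)  2120: Sun (+2)
Tuesday years: 2082, 2093, 2099, 2105, 2111, 2116 — 6 in total.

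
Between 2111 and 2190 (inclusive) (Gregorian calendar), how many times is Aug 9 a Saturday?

Track Aug 9's weekday year by year (advancing +1, or +2 across a Feb 29):
  2111: Sun  2112: Tue (+2)  2113: Wed (+1)  2114: Thu (+1)  2115: Fri (+1)
  2116: Sun (+2)  2117: Mon (+1)  2118: Tue (+1)  2119: Wed (+1)  2120: Fri (+2)
  2121: Sat (+1) ✓  2122: Sun (+1)  2123: Mon (+1)  2124: Wed (+2)  … (52 more years) …
  2177: Sat (+1) ✓  2178: Sun (+1)  2179: Mon (+1)  2180: Wed (+2)  2181: Thu (+1)
  2182: Fri (+1)  2183: Sat (+1) ✓  2184: Mon (+2)  2185: Tue (+1)  2186: Wed (+1)
  2187: Thu (+1)  2188: Sat (+2) ✓  2189: Sun (+1)  2190: Mon (+1)
Saturday years: 2121, 2127, 2132, 2138, 2149, 2155, 2160, 2166, 2177, 2183, 2188 — 11 in total.

11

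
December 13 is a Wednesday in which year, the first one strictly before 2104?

2102

From one year to the next, a fixed date's weekday advances by 1, or by 2 when a Feb 29 lies between the two dates.
2104: December 13 is Saturday.
2103: Thursday (−2)
2102: Wednesday (−1)
December 13 falls on a Wednesday in 2102.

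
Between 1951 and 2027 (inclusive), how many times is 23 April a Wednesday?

Track 23 April's weekday year by year (advancing +1, or +2 across a Feb 29):
  1951: Mon  1952: Wed (+2) ✓  1953: Thu (+1)  1954: Fri (+1)  1955: Sat (+1)
  1956: Mon (+2)  1957: Tue (+1)  1958: Wed (+1) ✓  1959: Thu (+1)  1960: Sat (+2)
  1961: Sun (+1)  1962: Mon (+1)  1963: Tue (+1)  1964: Thu (+2)  … (49 more years) …
  2014: Wed (+1) ✓  2015: Thu (+1)  2016: Sat (+2)  2017: Sun (+1)  2018: Mon (+1)
  2019: Tue (+1)  2020: Thu (+2)  2021: Fri (+1)  2022: Sat (+1)  2023: Sun (+1)
  2024: Tue (+2)  2025: Wed (+1) ✓  2026: Thu (+1)  2027: Fri (+1)
Wednesday years: 1952, 1958, 1969, 1975, 1980, 1986, 1997, 2003, 2008, 2014, 2025 — 11 in total.

11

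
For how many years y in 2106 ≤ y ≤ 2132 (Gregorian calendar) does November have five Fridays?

8

November has 30 days; it has five Fridays when Friday falls among the first (month-length − 28) days — i.e. when November 1 is one of Friday/Thursday.
November 1 by year: 2106:Mon 2107:Tue 2108:Thu✓ 2109:Fri✓ 2110:Sat 2111:Sun 2112:Tue 2113:Wed 2114:Thu✓ 2115:Fri✓ 2116:Sun 2117:Mon 2118:Tue 2119:Wed 2120:Fri✓ 2121:Sat 2122:Sun 2123:Mon 2124:Wed 2125:Thu✓ 2126:Fri✓ 2127:Sat 2128:Mon 2129:Tue 2130:Wed 2131:Thu✓ 2132:Sat
Years with five Fridays: 2108, 2109, 2114, 2115, 2120, 2125, 2126, 2131 → 8.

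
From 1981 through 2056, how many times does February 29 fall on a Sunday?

Leap years in 1981–2056: 19 of them.
Feb 29 weekday advances by 5 (mod 7) from one leap year to the next four years later (or differs when a century non-leap intervenes).
Leap-day weekdays: 1984:Wed 1988:Mon 1992:Sat 1996:Thu 2000:Tue 2004:Sun✓ 2008:Fri 2012:Wed 2016:Mon 2020:Sat 2024:Thu 2028:Tue 2032:Sun✓ 2036:Fri 2040:Wed 2044:Mon 2048:Sat 2052:Thu 2056:Tue
Sunday: 2004, 2032 → 2.

2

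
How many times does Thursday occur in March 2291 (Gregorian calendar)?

March 2291 has 31 days and begins on Sunday.
The first Thursday is March 5.
Thursdays fall on 5, 12, 19, 26 — that's 4.

4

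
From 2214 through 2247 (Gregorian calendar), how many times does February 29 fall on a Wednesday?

1

Leap years in 2214–2247: 8 of them.
Feb 29 weekday advances by 5 (mod 7) from one leap year to the next four years later (or differs when a century non-leap intervenes).
Leap-day weekdays: 2216:Thu 2220:Tue 2224:Sun 2228:Fri 2232:Wed✓ 2236:Mon 2240:Sat 2244:Thu
Wednesday: 2232 → 1.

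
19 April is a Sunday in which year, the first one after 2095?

2099

From one year to the next, a fixed date's weekday advances by 1, or by 2 when a Feb 29 lies between the two dates.
2095: April 19 is Tuesday.
2096: Thursday (+2)
2097: Friday (+1)
2098: Saturday (+1)
2099: Sunday (+1)
19 April falls on a Sunday in 2099.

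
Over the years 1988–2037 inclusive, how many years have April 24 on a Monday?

Track April 24's weekday year by year (advancing +1, or +2 across a Feb 29):
  1988: Sun  1989: Mon (+1) ✓  1990: Tue (+1)  1991: Wed (+1)  1992: Fri (+2)
  1993: Sat (+1)  1994: Sun (+1)  1995: Mon (+1) ✓  1996: Wed (+2)  1997: Thu (+1)
  1998: Fri (+1)  1999: Sat (+1)  2000: Mon (+2) ✓  2001: Tue (+1)  … (22 more years) …
  2024: Wed (+2)  2025: Thu (+1)  2026: Fri (+1)  2027: Sat (+1)  2028: Mon (+2) ✓
  2029: Tue (+1)  2030: Wed (+1)  2031: Thu (+1)  2032: Sat (+2)  2033: Sun (+1)
  2034: Mon (+1) ✓  2035: Tue (+1)  2036: Thu (+2)  2037: Fri (+1)
Monday years: 1989, 1995, 2000, 2006, 2017, 2023, 2028, 2034 — 8 in total.

8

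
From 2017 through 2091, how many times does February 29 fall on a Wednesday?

2

Leap years in 2017–2091: 18 of them.
Feb 29 weekday advances by 5 (mod 7) from one leap year to the next four years later (or differs when a century non-leap intervenes).
Leap-day weekdays: 2020:Sat 2024:Thu 2028:Tue 2032:Sun 2036:Fri 2040:Wed✓ 2044:Mon 2048:Sat 2052:Thu 2056:Tue 2060:Sun 2064:Fri 2068:Wed✓ 2072:Mon 2076:Sat 2080:Thu 2084:Tue 2088:Sun
Wednesday: 2040, 2068 → 2.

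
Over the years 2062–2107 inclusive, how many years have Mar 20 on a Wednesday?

5

Track Mar 20's weekday year by year (advancing +1, or +2 across a Feb 29):
  2062: Mon  2063: Tue (+1)  2064: Thu (+2)  2065: Fri (+1)  2066: Sat (+1)
  2067: Sun (+1)  2068: Tue (+2)  2069: Wed (+1) ✓  2070: Thu (+1)  2071: Fri (+1)
  2072: Sun (+2)  2073: Mon (+1)  2074: Tue (+1)  2075: Wed (+1) ✓  … (18 more years) …
  2094: Sat (+1)  2095: Sun (+1)  2096: Tue (+2)  2097: Wed (+1) ✓  2098: Thu (+1)
  2099: Fri (+1)  2100: Sat (+1)  2101: Sun (+1)  2102: Mon (+1)  2103: Tue (+1)
  2104: Thu (+2)  2105: Fri (+1)  2106: Sat (+1)  2107: Sun (+1)
Wednesday years: 2069, 2075, 2080, 2086, 2097 — 5 in total.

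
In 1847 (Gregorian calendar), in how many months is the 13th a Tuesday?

Check the 13th of each month of 1847: Jan 13: Wed, Feb 13: Sat, Mar 13: Sat, Apr 13: Tue, May 13: Thu, Jun 13: Sun, Jul 13: Tue, Aug 13: Fri, Sep 13: Mon, Oct 13: Wed, Nov 13: Sat, Dec 13: Mon.
Tuesday occurs in April, July — 2 months.

2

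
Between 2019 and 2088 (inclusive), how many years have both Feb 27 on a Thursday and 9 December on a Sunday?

Check each year's weekday for Feb 27 and 9 December:
  2019: Wed/Mon  2020: Thu/Wed  2021: Sat/Thu  2022: Sun/Fri  2023: Mon/Sat  2024: Tue/Mon  2025: Thu/Tue  2026: Fri/Wed  2027: Sat/Thu  2028: Sun/Sat  2029: Tue/Sun  2030: Wed/Mon  2031: Thu/Tue  2032: Fri/Thu  …(42 more)…  2075: Wed/Mon  2076: Thu/Wed  2077: Sat/Thu  2078: Sun/Fri  2079: Mon/Sat  2080: Tue/Mon  2081: Thu/Tue  2082: Fri/Wed  2083: Sat/Thu  2084: Sun/Sat  2085: Tue/Sun  2086: Wed/Mon  2087: Thu/Tue  2088: Fri/Thu
Both conditions hold in: no year — 0.

0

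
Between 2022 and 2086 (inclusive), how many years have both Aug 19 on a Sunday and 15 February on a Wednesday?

Check each year's weekday for Aug 19 and 15 February:
  2022: Fri/Tue  2023: Sat/Wed  2024: Mon/Thu  2025: Tue/Sat  2026: Wed/Sun  2027: Thu/Mon  2028: Sat/Tue  2029: Sun/Thu  2030: Mon/Fri  2031: Tue/Sat  2032: Thu/Sun  2033: Fri/Tue  2034: Sat/Wed  2035: Sun/Thu  …(37 more)…  2073: Sat/Wed  2074: Sun/Thu  2075: Mon/Fri  2076: Wed/Sat  2077: Thu/Mon  2078: Fri/Tue  2079: Sat/Wed  2080: Mon/Thu  2081: Tue/Sat  2082: Wed/Sun  2083: Thu/Mon  2084: Sat/Tue  2085: Sun/Thu  2086: Mon/Fri
Both conditions hold in: 2040, 2068 — 2.

2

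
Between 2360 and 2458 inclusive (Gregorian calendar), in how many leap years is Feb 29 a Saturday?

4

Leap years in 2360–2458: 25 of them.
Feb 29 weekday advances by 5 (mod 7) from one leap year to the next four years later (or differs when a century non-leap intervenes).
Leap-day weekdays: 2360:Mon 2364:Sat✓ 2368:Thu 2372:Tue 2376:Sun 2380:Fri 2384:Wed 2388:Mon 2392:Sat✓ 2396:Thu 2400:Tue 2404:Sun 2408:Fri 2412:Wed 2416:Mon 2420:Sat✓ 2424:Thu 2428:Tue 2432:Sun 2436:Fri 2440:Wed 2444:Mon 2448:Sat✓ 2452:Thu 2456:Tue
Saturday: 2364, 2392, 2420, 2448 → 4.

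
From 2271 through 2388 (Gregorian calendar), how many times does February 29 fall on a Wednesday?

Leap years in 2271–2388: 29 of them.
Feb 29 weekday advances by 5 (mod 7) from one leap year to the next four years later (or differs when a century non-leap intervenes).
Leap-day weekdays: 2272:Thu 2276:Tue 2280:Sun 2284:Fri 2288:Wed✓ 2292:Mon 2296:Sat 2304:Mon 2308:Sat 2312:Thu 2316:Tue 2320:Sun 2324:Fri …(3 more)… 2340:Thu 2344:Tue 2348:Sun 2352:Fri 2356:Wed✓ 2360:Mon 2364:Sat 2368:Thu 2372:Tue 2376:Sun 2380:Fri 2384:Wed✓ 2388:Mon
Wednesday: 2288, 2328, 2356, 2384 → 4.

4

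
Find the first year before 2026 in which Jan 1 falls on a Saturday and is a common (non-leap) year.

2022

Jan 1 advances by 2 weekdays after a leap year and by 1 after a common year.
2026: Jan 1 is Thursday.
2025: Wednesday
2024: Monday (leap)
2023: Sunday
2022: Saturday
2022 begins on a Saturday and is a common year.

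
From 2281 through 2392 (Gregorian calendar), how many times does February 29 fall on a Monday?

5

Leap years in 2281–2392: 27 of them.
Feb 29 weekday advances by 5 (mod 7) from one leap year to the next four years later (or differs when a century non-leap intervenes).
Leap-day weekdays: 2284:Fri 2288:Wed 2292:Mon✓ 2296:Sat 2304:Mon✓ 2308:Sat 2312:Thu 2316:Tue 2320:Sun 2324:Fri 2328:Wed 2332:Mon✓ 2336:Sat 2340:Thu 2344:Tue 2348:Sun 2352:Fri 2356:Wed 2360:Mon✓ 2364:Sat 2368:Thu 2372:Tue 2376:Sun 2380:Fri 2384:Wed 2388:Mon✓ 2392:Sat
Monday: 2292, 2304, 2332, 2360, 2388 → 5.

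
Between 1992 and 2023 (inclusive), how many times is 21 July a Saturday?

4

Track 21 July's weekday year by year (advancing +1, or +2 across a Feb 29):
  1992: Tue  1993: Wed (+1)  1994: Thu (+1)  1995: Fri (+1)  1996: Sun (+2)
  1997: Mon (+1)  1998: Tue (+1)  1999: Wed (+1)  2000: Fri (+2)  2001: Sat (+1) ✓
  2002: Sun (+1)  2003: Mon (+1)  2004: Wed (+2)  2005: Thu (+1)  … (4 more years) …
  2010: Wed (+1)  2011: Thu (+1)  2012: Sat (+2) ✓  2013: Sun (+1)  2014: Mon (+1)
  2015: Tue (+1)  2016: Thu (+2)  2017: Fri (+1)  2018: Sat (+1) ✓  2019: Sun (+1)
  2020: Tue (+2)  2021: Wed (+1)  2022: Thu (+1)  2023: Fri (+1)
Saturday years: 2001, 2007, 2012, 2018 — 4 in total.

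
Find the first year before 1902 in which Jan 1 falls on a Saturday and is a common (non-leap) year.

1898

Jan 1 advances by 2 weekdays after a leap year and by 1 after a common year.
1902: Jan 1 is Wednesday.
1901: Tuesday
1900: Monday
1899: Sunday
1898: Saturday
1898 begins on a Saturday and is a common year.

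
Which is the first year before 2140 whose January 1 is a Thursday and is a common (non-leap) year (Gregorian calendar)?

2139

Jan 1 advances by 2 weekdays after a leap year and by 1 after a common year.
2140: Jan 1 is Friday (leap).
2139: Thursday
2139 begins on a Thursday and is a common year.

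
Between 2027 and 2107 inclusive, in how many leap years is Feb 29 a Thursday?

Leap years in 2027–2107: 19 of them.
Feb 29 weekday advances by 5 (mod 7) from one leap year to the next four years later (or differs when a century non-leap intervenes).
Leap-day weekdays: 2028:Tue 2032:Sun 2036:Fri 2040:Wed 2044:Mon 2048:Sat 2052:Thu✓ 2056:Tue 2060:Sun 2064:Fri 2068:Wed 2072:Mon 2076:Sat 2080:Thu✓ 2084:Tue 2088:Sun 2092:Fri 2096:Wed 2104:Fri
Thursday: 2052, 2080 → 2.

2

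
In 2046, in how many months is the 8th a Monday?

2

Check the 8th of each month of 2046: Jan 8: Mon, Feb 8: Thu, Mar 8: Thu, Apr 8: Sun, May 8: Tue, Jun 8: Fri, Jul 8: Sun, Aug 8: Wed, Sep 8: Sat, Oct 8: Mon, Nov 8: Thu, Dec 8: Sat.
Monday occurs in January, October — 2 months.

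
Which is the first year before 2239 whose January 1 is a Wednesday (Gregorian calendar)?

Jan 1 advances by 2 weekdays after a leap year and by 1 after a common year.
2239: Jan 1 is Tuesday.
2238: Monday
2237: Sunday
2236: Friday (leap)
2235: Thursday
2234: Wednesday
2234 begins on a Wednesday

2234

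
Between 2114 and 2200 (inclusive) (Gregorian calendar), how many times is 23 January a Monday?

12

Track 23 January's weekday year by year (advancing +1, or +2 across a Feb 29):
  2114: Tue  2115: Wed (+1)  2116: Thu (+1)  2117: Sat (+2)  2118: Sun (+1)
  2119: Mon (+1) ✓  2120: Tue (+1)  2121: Thu (+2)  2122: Fri (+1)  2123: Sat (+1)
  2124: Sun (+1)  2125: Tue (+2)  2126: Wed (+1)  2127: Thu (+1)  … (59 more years) …
  2187: Tue (+1)  2188: Wed (+1)  2189: Fri (+2)  2190: Sat (+1)  2191: Sun (+1)
  2192: Mon (+1) ✓  2193: Wed (+2)  2194: Thu (+1)  2195: Fri (+1)  2196: Sat (+1)
  2197: Mon (+2) ✓  2198: Tue (+1)  2199: Wed (+1)  2200: Thu (+1)
Monday years: 2119, 2130, 2136, 2141, 2147, 2158, 2164, 2169, 2175, 2186, 2192, 2197 — 12 in total.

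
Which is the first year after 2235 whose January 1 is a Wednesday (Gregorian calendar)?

2240

Jan 1 advances by 2 weekdays after a leap year and by 1 after a common year.
2235: Jan 1 is Thursday.
2236: Friday (leap)
2237: Sunday
2238: Monday
2239: Tuesday
2240: Wednesday (leap)
2240 begins on a Wednesday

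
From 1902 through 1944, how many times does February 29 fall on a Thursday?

Leap years in 1902–1944: 11 of them.
Feb 29 weekday advances by 5 (mod 7) from one leap year to the next four years later (or differs when a century non-leap intervenes).
Leap-day weekdays: 1904:Mon 1908:Sat 1912:Thu✓ 1916:Tue 1920:Sun 1924:Fri 1928:Wed 1932:Mon 1936:Sat 1940:Thu✓ 1944:Tue
Thursday: 1912, 1940 → 2.

2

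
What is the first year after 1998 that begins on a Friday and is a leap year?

2016

Jan 1 advances by 2 weekdays after a leap year and by 1 after a common year.
1998: Jan 1 is Thursday.
1999: Friday
2000: Saturday (leap)
2001: Monday
2002: Tuesday
2003: Wednesday
2004: Thursday (leap)
2005: Saturday
2006: Sunday
2007: Monday
2008: Tuesday (leap)
2009: Thursday
2010: Friday
2011: Saturday
2012: Sunday (leap)
2013: Tuesday
2014: Wednesday
2015: Thursday
2016: Friday (leap)
2016 begins on a Friday and is a leap year.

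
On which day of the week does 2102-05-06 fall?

January 1, 2102 is a Sunday.
May 6 is day 126 of the year, i.e. 125 days after Jan 1.
125 mod 7 = 6, so advance 6 weekdays from Sunday: Saturday.

Saturday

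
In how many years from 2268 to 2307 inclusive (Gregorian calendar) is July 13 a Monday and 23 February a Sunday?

Check each year's weekday for July 13 and 23 February:
  2268: Mon/Sun ✓  2269: Tue/Tue  2270: Wed/Wed  2271: Thu/Thu  2272: Sat/Fri  2273: Sun/Sun  2274: Mon/Mon  2275: Tue/Tue  2276: Thu/Wed  2277: Fri/Fri  2278: Sat/Sat  2279: Sun/Sun  2280: Tue/Mon  2281: Wed/Wed  …(12 more)…  2294: Fri/Fri  2295: Sat/Sat  2296: Mon/Sun ✓  2297: Tue/Tue  2298: Wed/Wed  2299: Thu/Thu  2300: Fri/Fri  2301: Sat/Sat  2302: Sun/Sun  2303: Mon/Mon  2304: Wed/Tue  2305: Thu/Thu  2306: Fri/Fri  2307: Sat/Sat
Both conditions hold in: 2268, 2296 — 2.

2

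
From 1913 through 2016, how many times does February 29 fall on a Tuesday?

4

Leap years in 1913–2016: 26 of them.
Feb 29 weekday advances by 5 (mod 7) from one leap year to the next four years later (or differs when a century non-leap intervenes).
Leap-day weekdays: 1916:Tue✓ 1920:Sun 1924:Fri 1928:Wed 1932:Mon 1936:Sat 1940:Thu 1944:Tue✓ 1948:Sun 1952:Fri 1956:Wed 1960:Mon 1964:Sat 1968:Thu 1972:Tue✓ 1976:Sun 1980:Fri 1984:Wed 1988:Mon 1992:Sat 1996:Thu 2000:Tue✓ 2004:Sun 2008:Fri 2012:Wed 2016:Mon
Tuesday: 1916, 1944, 1972, 2000 → 4.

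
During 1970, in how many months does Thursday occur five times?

5

A month of length L has five Thursdays iff its first Thursday is on day ≤ L−28 (so day 1–3 in a 31-day month, 1–2 in a 30-day month, day 1 in a leap February).
Checking each month of 1970: Jan starts Thu (31d) ✓; Feb starts Sun (28d); Mar starts Sun (31d); Apr starts Wed (30d) ✓; May starts Fri (31d); Jun starts Mon (30d); Jul starts Wed (31d) ✓; Aug starts Sat (31d); Sep starts Tue (30d); Oct starts Thu (31d) ✓; Nov starts Sun (30d); Dec starts Tue (31d) ✓.
Five-Thursday months: January, April, July, October, December → 5.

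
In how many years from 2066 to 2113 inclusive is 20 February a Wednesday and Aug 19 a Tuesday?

Check each year's weekday for 20 February and Aug 19:
  2066: Sat/Thu  2067: Sun/Fri  2068: Mon/Sun  2069: Wed/Mon  2070: Thu/Tue  2071: Fri/Wed  2072: Sat/Fri  2073: Mon/Sat  2074: Tue/Sun  2075: Wed/Mon  2076: Thu/Wed  2077: Sat/Thu  2078: Sun/Fri  2079: Mon/Sat  …(20 more)…  2100: Sat/Thu  2101: Sun/Fri  2102: Mon/Sat  2103: Tue/Sun  2104: Wed/Tue ✓  2105: Fri/Wed  2106: Sat/Thu  2107: Sun/Fri  2108: Mon/Sun  2109: Wed/Mon  2110: Thu/Tue  2111: Fri/Wed  2112: Sat/Fri  2113: Mon/Sat
Both conditions hold in: 2092, 2104 — 2.

2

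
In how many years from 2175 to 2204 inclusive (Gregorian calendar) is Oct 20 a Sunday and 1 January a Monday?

1

Check each year's weekday for Oct 20 and 1 January:
  2175: Fri/Sun  2176: Sun/Mon ✓  2177: Mon/Wed  2178: Tue/Thu  2179: Wed/Fri  2180: Fri/Sat  2181: Sat/Mon  2182: Sun/Tue  2183: Mon/Wed  2184: Wed/Thu  2185: Thu/Sat  2186: Fri/Sun  2187: Sat/Mon  2188: Mon/Tue  2189: Tue/Thu  2190: Wed/Fri  2191: Thu/Sat  2192: Sat/Sun  2193: Sun/Tue  2194: Mon/Wed  2195: Tue/Thu  2196: Thu/Fri  2197: Fri/Sun  2198: Sat/Mon  2199: Sun/Tue  2200: Mon/Wed  2201: Tue/Thu  2202: Wed/Fri  2203: Thu/Sat  2204: Sat/Sun
Both conditions hold in: 2176 — 1.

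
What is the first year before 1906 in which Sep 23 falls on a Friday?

From one year to the next, a fixed date's weekday advances by 1, or by 2 when a Feb 29 lies between the two dates.
1906: September 23 is Sunday.
1905: Saturday (−1)
1904: Friday (−1)
Sep 23 falls on a Friday in 1904.

1904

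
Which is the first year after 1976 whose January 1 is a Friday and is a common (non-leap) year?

1982

Jan 1 advances by 2 weekdays after a leap year and by 1 after a common year.
1976: Jan 1 is Thursday (leap).
1977: Saturday
1978: Sunday
1979: Monday
1980: Tuesday (leap)
1981: Thursday
1982: Friday
1982 begins on a Friday and is a common year.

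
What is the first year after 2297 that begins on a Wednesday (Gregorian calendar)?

2302

Jan 1 advances by 2 weekdays after a leap year and by 1 after a common year.
2297: Jan 1 is Friday.
2298: Saturday
2299: Sunday
2300: Monday
2301: Tuesday
2302: Wednesday
2302 begins on a Wednesday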